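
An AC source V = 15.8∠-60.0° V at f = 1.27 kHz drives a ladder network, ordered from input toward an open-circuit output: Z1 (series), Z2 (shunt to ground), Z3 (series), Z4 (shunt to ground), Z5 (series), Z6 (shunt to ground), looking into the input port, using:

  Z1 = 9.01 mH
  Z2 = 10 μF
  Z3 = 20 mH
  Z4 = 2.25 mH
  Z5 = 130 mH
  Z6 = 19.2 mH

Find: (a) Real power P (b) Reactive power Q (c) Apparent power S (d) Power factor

Step 1 — Angular frequency: ω = 2π·f = 2π·1270 = 7980 rad/s.
Step 2 — Component impedances:
  Z1: Z = jωL = j·7980·0.00901 = 0 + j71.9 Ω
  Z2: Z = 1/(jωC) = -j/(ω·C) = 0 - j12.53 Ω
  Z3: Z = jωL = j·7980·0.02 = 0 + j159.6 Ω
  Z4: Z = jωL = j·7980·0.00225 = 0 + j17.95 Ω
  Z5: Z = jωL = j·7980·0.13 = 0 + j1037 Ω
  Z6: Z = jωL = j·7980·0.0192 = 0 + j153.2 Ω
Step 3 — Ladder network (open output): work backward from the far end, alternating series and parallel combinations. Z_in = 0 + j58.41 Ω = 58.41∠90.0° Ω.
Step 4 — Source phasor: V = 15.8∠-60.0° V = 7.9 - j13.68 V.
Step 5 — Current: I = V / Z = -0.2343 - j0.1352 A = 0.2705∠-150.0° A.
Step 6 — Complex power: S = V·I* = 0 + j4.274 VA.
Step 7 — Real power: P = Re(S) = 0 W.
Step 8 — Reactive power: Q = Im(S) = 4.274 VAR.
Step 9 — Apparent power: |S| = 4.274 VA.
Step 10 — Power factor: PF = P/|S| = 0 (lagging).

(a) P = 0 W  (b) Q = 4.274 VAR  (c) S = 4.274 VA  (d) PF = 0 (lagging)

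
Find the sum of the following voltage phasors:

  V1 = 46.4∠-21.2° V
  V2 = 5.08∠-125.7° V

Step 1 — Convert each phasor to rectangular form:
  V1 = 46.4·(cos(-21.2°) + j·sin(-21.2°)) = 43.26 - j16.78 V
  V2 = 5.08·(cos(-125.7°) + j·sin(-125.7°)) = -2.964 - j4.125 V
Step 2 — Sum components: V_total = 40.3 - j20.9 V.
Step 3 — Convert to polar: |V_total| = 45.4 V, ∠V_total = -27.4°.

V_total = 45.4∠-27.4° V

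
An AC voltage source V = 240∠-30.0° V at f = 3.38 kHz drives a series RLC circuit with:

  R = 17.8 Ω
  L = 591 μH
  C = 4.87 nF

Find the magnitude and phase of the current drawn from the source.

Step 1 — Angular frequency: ω = 2π·f = 2π·3380 = 2.124e+04 rad/s.
Step 2 — Component impedances:
  R: Z = R = 17.8 Ω
  L: Z = jωL = j·2.124e+04·0.000591 = 0 + j12.55 Ω
  C: Z = 1/(jωC) = -j/(ω·C) = 0 - j9669 Ω
Step 3 — Series combination: Z_total = R + L + C = 17.8 - j9656 Ω = 9656∠-89.9° Ω.
Step 4 — Source phasor: V = 240∠-30.0° V = 207.8 - j120 V.
Step 5 — Ohm's law: I = V / Z_total = (207.8 - j120) / (17.8 - j9656) = 0.01247 + j0.0215 A.
Step 6 — Convert to polar: |I| = 0.02485 A, ∠I = 59.9°.

I = 0.02485∠59.9° A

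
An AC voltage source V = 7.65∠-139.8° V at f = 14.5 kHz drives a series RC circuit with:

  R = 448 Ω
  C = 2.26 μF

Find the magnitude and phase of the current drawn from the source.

Step 1 — Angular frequency: ω = 2π·f = 2π·1.45e+04 = 9.111e+04 rad/s.
Step 2 — Component impedances:
  R: Z = R = 448 Ω
  C: Z = 1/(jωC) = -j/(ω·C) = 0 - j4.857 Ω
Step 3 — Series combination: Z_total = R + C = 448 - j4.857 Ω = 448∠-0.6° Ω.
Step 4 — Source phasor: V = 7.65∠-139.8° V = -5.843 - j4.938 V.
Step 5 — Ohm's law: I = V / Z_total = (-5.843 - j4.938) / (448 - j4.857) = -0.01292 - j0.01116 A.
Step 6 — Convert to polar: |I| = 0.01707 A, ∠I = -139.2°.

I = 0.01707∠-139.2° A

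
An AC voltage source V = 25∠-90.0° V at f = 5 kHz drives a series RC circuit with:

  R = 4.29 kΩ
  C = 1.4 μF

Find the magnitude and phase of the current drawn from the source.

Step 1 — Angular frequency: ω = 2π·f = 2π·5000 = 3.142e+04 rad/s.
Step 2 — Component impedances:
  R: Z = R = 4290 Ω
  C: Z = 1/(jωC) = -j/(ω·C) = 0 - j22.74 Ω
Step 3 — Series combination: Z_total = R + C = 4290 - j22.74 Ω = 4290∠-0.3° Ω.
Step 4 — Source phasor: V = 25∠-90.0° V = 0 - j25 V.
Step 5 — Ohm's law: I = V / Z_total = (0 - j25) / (4290 - j22.74) = 3.088e-05 - j0.005827 A.
Step 6 — Convert to polar: |I| = 0.005827 A, ∠I = -89.7°.

I = 0.005827∠-89.7° A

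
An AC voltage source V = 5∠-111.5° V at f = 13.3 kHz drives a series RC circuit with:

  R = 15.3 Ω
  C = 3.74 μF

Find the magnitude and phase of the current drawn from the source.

Step 1 — Angular frequency: ω = 2π·f = 2π·1.33e+04 = 8.357e+04 rad/s.
Step 2 — Component impedances:
  R: Z = R = 15.3 Ω
  C: Z = 1/(jωC) = -j/(ω·C) = 0 - j3.2 Ω
Step 3 — Series combination: Z_total = R + C = 15.3 - j3.2 Ω = 15.63∠-11.8° Ω.
Step 4 — Source phasor: V = 5∠-111.5° V = -1.833 - j4.652 V.
Step 5 — Ohm's law: I = V / Z_total = (-1.833 - j4.652) / (15.3 - j3.2) = -0.05383 - j0.3153 A.
Step 6 — Convert to polar: |I| = 0.3199 A, ∠I = -99.7°.

I = 0.3199∠-99.7° A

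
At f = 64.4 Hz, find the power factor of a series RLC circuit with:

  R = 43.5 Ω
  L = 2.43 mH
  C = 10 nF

Step 1 — Angular frequency: ω = 2π·f = 2π·64.4 = 404.6 rad/s.
Step 2 — Component impedances:
  R: Z = R = 43.5 Ω
  L: Z = jωL = j·404.6·0.00243 = 0 + j0.9833 Ω
  C: Z = 1/(jωC) = -j/(ω·C) = 0 - j2.471e+05 Ω
Step 3 — Series combination: Z_total = R + L + C = 43.5 - j2.471e+05 Ω = 2.471e+05∠-90.0° Ω.
Step 4 — Power factor: PF = cos(φ) = Re(Z)/|Z| = 43.5/2.471e+05 = 0.000176.
Step 5 — Type: Im(Z) = -2.471e+05 ⇒ leading (phase φ = -90.0°).

PF = 0.000176 (leading, φ = -90.0°)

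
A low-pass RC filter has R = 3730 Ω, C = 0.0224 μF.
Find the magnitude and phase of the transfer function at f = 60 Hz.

Step 1 — Angular frequency: ω = 2π·60 = 377 rad/s.
Step 2 — Transfer function: H(jω) = 1/(1 + jωRC).
Step 3 — Denominator: 1 + jωRC = 1 + j·377·3730·2.24e-08 = 1 + j0.0315.
Step 4 — H = 0.999 - j0.03147.
Step 5 — Magnitude: |H| = 0.9995 (-0.0 dB); phase: φ = -1.8°.

|H| = 0.9995 (-0.0 dB), φ = -1.8°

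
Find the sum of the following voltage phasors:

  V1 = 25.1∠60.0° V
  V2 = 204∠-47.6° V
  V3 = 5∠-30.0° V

Step 1 — Convert each phasor to rectangular form:
  V1 = 25.1·(cos(60.0°) + j·sin(60.0°)) = 12.55 + j21.74 V
  V2 = 204·(cos(-47.6°) + j·sin(-47.6°)) = 137.6 - j150.6 V
  V3 = 5·(cos(-30.0°) + j·sin(-30.0°)) = 4.33 - j2.5 V
Step 2 — Sum components: V_total = 154.4 - j131.4 V.
Step 3 — Convert to polar: |V_total| = 202.8 V, ∠V_total = -40.4°.

V_total = 202.8∠-40.4° V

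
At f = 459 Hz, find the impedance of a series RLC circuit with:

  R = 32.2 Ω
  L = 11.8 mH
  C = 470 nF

Step 1 — Angular frequency: ω = 2π·f = 2π·459 = 2884 rad/s.
Step 2 — Component impedances:
  R: Z = R = 32.2 Ω
  L: Z = jωL = j·2884·0.0118 = 0 + j34.03 Ω
  C: Z = 1/(jωC) = -j/(ω·C) = 0 - j737.8 Ω
Step 3 — Series combination: Z_total = R + L + C = 32.2 - j703.7 Ω = 704.5∠-87.4° Ω.

Z = 32.2 - j703.7 Ω = 704.5∠-87.4° Ω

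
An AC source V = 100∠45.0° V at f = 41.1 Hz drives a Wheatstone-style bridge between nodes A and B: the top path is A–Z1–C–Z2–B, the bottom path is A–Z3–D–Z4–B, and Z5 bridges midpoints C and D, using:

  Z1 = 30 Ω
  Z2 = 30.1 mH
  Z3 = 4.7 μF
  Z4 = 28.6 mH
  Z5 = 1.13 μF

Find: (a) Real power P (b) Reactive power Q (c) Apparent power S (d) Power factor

Step 1 — Angular frequency: ω = 2π·f = 2π·41.1 = 258.2 rad/s.
Step 2 — Component impedances:
  Z1: Z = R = 30 Ω
  Z2: Z = jωL = j·258.2·0.0301 = 0 + j7.773 Ω
  Z3: Z = 1/(jωC) = -j/(ω·C) = 0 - j823.9 Ω
  Z4: Z = jωL = j·258.2·0.0286 = 0 + j7.386 Ω
  Z5: Z = 1/(jωC) = -j/(ω·C) = 0 - j3427 Ω
Step 3 — Bridge requires nodal analysis (the Z5 bridge couples midpoints C and D, so the two paths cannot be reduced to a simple series/parallel combination). Setting node B to ground and injecting 1 A at node A, the 3-node admittance system at A, C, D solves to V_A = Z_AB = 30.54 + j6.733 Ω = 31.27∠12.4° Ω.
Step 4 — Source phasor: V = 100∠45.0° V = 70.71 + j70.71 V.
Step 5 — Current: I = V / Z = 2.695 + j1.721 A = 3.198∠32.6° A.
Step 6 — Complex power: S = V·I* = 312.3 + j68.84 VA.
Step 7 — Real power: P = Re(S) = 312.3 W.
Step 8 — Reactive power: Q = Im(S) = 68.84 VAR.
Step 9 — Apparent power: |S| = 319.8 VA.
Step 10 — Power factor: PF = P/|S| = 0.9765 (lagging).

(a) P = 312.3 W  (b) Q = 68.84 VAR  (c) S = 319.8 VA  (d) PF = 0.9765 (lagging)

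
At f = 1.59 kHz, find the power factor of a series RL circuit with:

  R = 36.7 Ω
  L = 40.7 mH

Step 1 — Angular frequency: ω = 2π·f = 2π·1590 = 9990 rad/s.
Step 2 — Component impedances:
  R: Z = R = 36.7 Ω
  L: Z = jωL = j·9990·0.0407 = 0 + j406.6 Ω
Step 3 — Series combination: Z_total = R + L = 36.7 + j406.6 Ω = 408.3∠84.8° Ω.
Step 4 — Power factor: PF = cos(φ) = Re(Z)/|Z| = 36.7/408.26 = 0.08989.
Step 5 — Type: Im(Z) = 406.6 ⇒ lagging (phase φ = 84.8°).

PF = 0.08989 (lagging, φ = 84.8°)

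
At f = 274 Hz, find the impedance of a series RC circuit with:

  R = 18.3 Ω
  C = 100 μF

Step 1 — Angular frequency: ω = 2π·f = 2π·274 = 1722 rad/s.
Step 2 — Component impedances:
  R: Z = R = 18.3 Ω
  C: Z = 1/(jωC) = -j/(ω·C) = 0 - j5.809 Ω
Step 3 — Series combination: Z_total = R + C = 18.3 - j5.809 Ω = 19.2∠-17.6° Ω.

Z = 18.3 - j5.809 Ω = 19.2∠-17.6° Ω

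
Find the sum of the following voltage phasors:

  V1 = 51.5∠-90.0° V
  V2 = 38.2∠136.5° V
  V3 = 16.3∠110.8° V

Step 1 — Convert each phasor to rectangular form:
  V1 = 51.5·(cos(-90.0°) + j·sin(-90.0°)) = 0 - j51.5 V
  V2 = 38.2·(cos(136.5°) + j·sin(136.5°)) = -27.71 + j26.3 V
  V3 = 16.3·(cos(110.8°) + j·sin(110.8°)) = -5.788 + j15.24 V
Step 2 — Sum components: V_total = -33.5 - j9.967 V.
Step 3 — Convert to polar: |V_total| = 34.95 V, ∠V_total = -163.4°.

V_total = 34.95∠-163.4° V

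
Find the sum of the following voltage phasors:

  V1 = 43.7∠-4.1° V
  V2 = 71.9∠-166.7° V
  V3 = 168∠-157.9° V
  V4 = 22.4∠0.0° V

Step 1 — Convert each phasor to rectangular form:
  V1 = 43.7·(cos(-4.1°) + j·sin(-4.1°)) = 43.59 - j3.124 V
  V2 = 71.9·(cos(-166.7°) + j·sin(-166.7°)) = -69.97 - j16.54 V
  V3 = 168·(cos(-157.9°) + j·sin(-157.9°)) = -155.7 - j63.21 V
  V4 = 22.4·(cos(0.0°) + j·sin(0.0°)) = 22.4 V
Step 2 — Sum components: V_total = -159.6 - j82.87 V.
Step 3 — Convert to polar: |V_total| = 179.9 V, ∠V_total = -152.6°.

V_total = 179.9∠-152.6° V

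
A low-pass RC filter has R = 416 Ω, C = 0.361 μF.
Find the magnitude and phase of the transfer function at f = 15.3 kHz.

Step 1 — Angular frequency: ω = 2π·1.53e+04 = 9.613e+04 rad/s.
Step 2 — Transfer function: H(jω) = 1/(1 + jωRC).
Step 3 — Denominator: 1 + jωRC = 1 + j·9.613e+04·416·3.61e-07 = 1 + j14.44.
Step 4 — H = 0.004775 - j0.06894.
Step 5 — Magnitude: |H| = 0.0691 (-23.2 dB); phase: φ = -86.0°.

|H| = 0.0691 (-23.2 dB), φ = -86.0°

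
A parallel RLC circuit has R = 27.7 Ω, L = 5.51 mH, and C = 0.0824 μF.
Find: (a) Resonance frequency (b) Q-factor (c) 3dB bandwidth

Step 1 — Resonance: ω₀ = 1/√(LC) = 1/√(0.00551·8.24e-08) = 4.693e+04 rad/s.
Step 2 — f₀ = ω₀/(2π) = 7469 Hz.
Step 3 — Parallel Q: Q = R/(ω₀L) = 27.7/(4.693e+04·0.00551) = 0.1071.
Step 4 — Bandwidth: Δω = ω₀/Q = 4.381e+05 rad/s; BW = Δω/(2π) = 6.973e+04 Hz.

(a) f₀ = 7469 Hz  (b) Q = 0.1071  (c) BW = 6.973e+04 Hz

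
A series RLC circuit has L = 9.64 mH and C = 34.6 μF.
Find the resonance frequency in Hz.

Step 1 — Resonance condition Im(Z)=0 gives ω₀ = 1/√(LC).
Step 2 — ω₀ = 1/√(0.00964·3.46e-05) = 1732 rad/s.
Step 3 — f₀ = ω₀/(2π) = 275.6 Hz.

f₀ = 275.6 Hz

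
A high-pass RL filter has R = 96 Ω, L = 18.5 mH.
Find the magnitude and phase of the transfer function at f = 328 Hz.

Step 1 — Angular frequency: ω = 2π·328 = 2061 rad/s.
Step 2 — Transfer function: H(jω) = jωL/(R + jωL).
Step 3 — Numerator jωL = j·38.13; denominator R + jωL = 96 + j38.13.
Step 4 — H = 0.1362 + j0.343.
Step 5 — Magnitude: |H| = 0.3691 (-8.7 dB); phase: φ = 68.3°.

|H| = 0.3691 (-8.7 dB), φ = 68.3°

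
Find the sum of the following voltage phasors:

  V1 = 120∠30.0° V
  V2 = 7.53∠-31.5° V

Step 1 — Convert each phasor to rectangular form:
  V1 = 120·(cos(30.0°) + j·sin(30.0°)) = 103.9 + j60 V
  V2 = 7.53·(cos(-31.5°) + j·sin(-31.5°)) = 6.42 - j3.934 V
Step 2 — Sum components: V_total = 110.3 + j56.07 V.
Step 3 — Convert to polar: |V_total| = 123.8 V, ∠V_total = 26.9°.

V_total = 123.8∠26.9° V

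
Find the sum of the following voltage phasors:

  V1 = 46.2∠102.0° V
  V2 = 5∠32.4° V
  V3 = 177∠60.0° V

Step 1 — Convert each phasor to rectangular form:
  V1 = 46.2·(cos(102.0°) + j·sin(102.0°)) = -9.606 + j45.19 V
  V2 = 5·(cos(32.4°) + j·sin(32.4°)) = 4.222 + j2.679 V
  V3 = 177·(cos(60.0°) + j·sin(60.0°)) = 88.5 + j153.3 V
Step 2 — Sum components: V_total = 83.12 + j201.2 V.
Step 3 — Convert to polar: |V_total| = 217.7 V, ∠V_total = 67.5°.

V_total = 217.7∠67.5° V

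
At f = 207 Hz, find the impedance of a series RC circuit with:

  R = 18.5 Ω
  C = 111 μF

Step 1 — Angular frequency: ω = 2π·f = 2π·207 = 1301 rad/s.
Step 2 — Component impedances:
  R: Z = R = 18.5 Ω
  C: Z = 1/(jωC) = -j/(ω·C) = 0 - j6.927 Ω
Step 3 — Series combination: Z_total = R + C = 18.5 - j6.927 Ω = 19.75∠-20.5° Ω.

Z = 18.5 - j6.927 Ω = 19.75∠-20.5° Ω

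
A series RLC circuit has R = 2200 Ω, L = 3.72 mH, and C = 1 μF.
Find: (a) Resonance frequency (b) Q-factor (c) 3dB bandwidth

Step 1 — Resonance condition Im(Z)=0 gives ω₀ = 1/√(LC).
Step 2 — ω₀ = 1/√(0.00372·1e-06) = 1.64e+04 rad/s.
Step 3 — f₀ = ω₀/(2π) = 2609 Hz.
Step 4 — Series Q: Q = ω₀L/R = 1.64e+04·0.00372/2200 = 0.02772.
Step 5 — 3dB bandwidth: Δω = ω₀/Q = 5.914e+05 rad/s; BW = Δω/(2π) = 9.412e+04 Hz.

(a) f₀ = 2609 Hz  (b) Q = 0.02772  (c) BW = 9.412e+04 Hz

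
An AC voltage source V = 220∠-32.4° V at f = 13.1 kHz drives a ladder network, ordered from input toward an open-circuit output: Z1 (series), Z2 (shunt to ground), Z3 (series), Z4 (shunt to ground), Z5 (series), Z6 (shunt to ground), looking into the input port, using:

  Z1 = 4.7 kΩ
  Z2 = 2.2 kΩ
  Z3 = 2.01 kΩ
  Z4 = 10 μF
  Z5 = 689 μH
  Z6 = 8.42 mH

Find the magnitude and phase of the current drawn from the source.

Step 1 — Angular frequency: ω = 2π·f = 2π·1.31e+04 = 8.231e+04 rad/s.
Step 2 — Component impedances:
  Z1: Z = R = 4700 Ω
  Z2: Z = R = 2200 Ω
  Z3: Z = R = 2010 Ω
  Z4: Z = 1/(jωC) = -j/(ω·C) = 0 - j1.215 Ω
  Z5: Z = jωL = j·8.231e+04·0.000689 = 0 + j56.71 Ω
  Z6: Z = jωL = j·8.231e+04·0.00842 = 0 + j693 Ω
Step 3 — Ladder network (open output): work backward from the far end, alternating series and parallel combinations. Z_in = 5750 - j0.3323 Ω = 5750∠-0.0° Ω.
Step 4 — Source phasor: V = 220∠-32.4° V = 185.8 - j117.9 V.
Step 5 — Ohm's law: I = V / Z_total = (185.8 - j117.9) / (5750 - j0.3323) = 0.0323 - j0.0205 A.
Step 6 — Convert to polar: |I| = 0.03826 A, ∠I = -32.4°.

I = 0.03826∠-32.4° A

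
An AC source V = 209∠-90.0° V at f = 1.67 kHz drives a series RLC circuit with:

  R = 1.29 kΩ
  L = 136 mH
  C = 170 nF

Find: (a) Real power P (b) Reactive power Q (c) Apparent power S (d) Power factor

Step 1 — Angular frequency: ω = 2π·f = 2π·1670 = 1.049e+04 rad/s.
Step 2 — Component impedances:
  R: Z = R = 1290 Ω
  L: Z = jωL = j·1.049e+04·0.136 = 0 + j1427 Ω
  C: Z = 1/(jωC) = -j/(ω·C) = 0 - j560.6 Ω
Step 3 — Series combination: Z_total = R + L + C = 1290 + j866.4 Ω = 1554∠33.9° Ω.
Step 4 — Source phasor: V = 209∠-90.0° V = 0 - j209 V.
Step 5 — Current: I = V / Z = -0.07499 - j0.1116 A = 0.1345∠-123.9° A.
Step 6 — Complex power: S = V·I* = 23.33 + j15.67 VA.
Step 7 — Real power: P = Re(S) = 23.33 W.
Step 8 — Reactive power: Q = Im(S) = 15.67 VAR.
Step 9 — Apparent power: |S| = 28.11 VA.
Step 10 — Power factor: PF = P/|S| = 0.8301 (lagging).

(a) P = 23.33 W  (b) Q = 15.67 VAR  (c) S = 28.11 VA  (d) PF = 0.8301 (lagging)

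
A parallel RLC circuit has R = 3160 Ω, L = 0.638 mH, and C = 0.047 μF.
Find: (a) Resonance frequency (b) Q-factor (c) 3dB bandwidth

Step 1 — Resonance: ω₀ = 1/√(LC) = 1/√(0.000638·4.7e-08) = 1.826e+05 rad/s.
Step 2 — f₀ = ω₀/(2π) = 2.906e+04 Hz.
Step 3 — Parallel Q: Q = R/(ω₀L) = 3160/(1.826e+05·0.000638) = 27.12.
Step 4 — Bandwidth: Δω = ω₀/Q = 6733 rad/s; BW = Δω/(2π) = 1072 Hz.

(a) f₀ = 2.906e+04 Hz  (b) Q = 27.12  (c) BW = 1072 Hz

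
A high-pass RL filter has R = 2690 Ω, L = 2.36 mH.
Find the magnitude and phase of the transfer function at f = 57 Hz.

Step 1 — Angular frequency: ω = 2π·57 = 358.1 rad/s.
Step 2 — Transfer function: H(jω) = jωL/(R + jωL).
Step 3 — Numerator jωL = j·0.8452; denominator R + jωL = 2690 + j0.8452.
Step 4 — H = 9.873e-08 + j0.0003142.
Step 5 — Magnitude: |H| = 0.0003142 (-70.1 dB); phase: φ = 90.0°.

|H| = 0.0003142 (-70.1 dB), φ = 90.0°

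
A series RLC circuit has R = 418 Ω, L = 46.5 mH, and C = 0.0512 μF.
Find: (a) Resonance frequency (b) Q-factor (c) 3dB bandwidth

Step 1 — Resonance: ω₀ = 1/√(LC) = 1/√(0.0465·5.12e-08) = 2.049e+04 rad/s.
Step 2 — f₀ = ω₀/(2π) = 3262 Hz.
Step 3 — Series Q: Q = ω₀L/R = 2.049e+04·0.0465/418 = 2.28.
Step 4 — Bandwidth: Δω = ω₀/Q = 8989 rad/s; BW = Δω/(2π) = 1431 Hz.

(a) f₀ = 3262 Hz  (b) Q = 2.28  (c) BW = 1431 Hz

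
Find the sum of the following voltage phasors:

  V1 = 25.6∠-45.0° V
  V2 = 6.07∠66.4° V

Step 1 — Convert each phasor to rectangular form:
  V1 = 25.6·(cos(-45.0°) + j·sin(-45.0°)) = 18.1 - j18.1 V
  V2 = 6.07·(cos(66.4°) + j·sin(66.4°)) = 2.43 + j5.562 V
Step 2 — Sum components: V_total = 20.53 - j12.54 V.
Step 3 — Convert to polar: |V_total| = 24.06 V, ∠V_total = -31.4°.

V_total = 24.06∠-31.4° V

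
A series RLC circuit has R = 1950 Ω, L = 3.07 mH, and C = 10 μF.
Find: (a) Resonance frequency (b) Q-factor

Step 1 — Resonance condition Im(Z)=0 gives ω₀ = 1/√(LC).
Step 2 — ω₀ = 1/√(0.00307·1e-05) = 5707 rad/s.
Step 3 — f₀ = ω₀/(2π) = 908.3 Hz.
Step 4 — Series Q: Q = ω₀L/R = 5707·0.00307/1950 = 0.008985.

(a) f₀ = 908.3 Hz  (b) Q = 0.008985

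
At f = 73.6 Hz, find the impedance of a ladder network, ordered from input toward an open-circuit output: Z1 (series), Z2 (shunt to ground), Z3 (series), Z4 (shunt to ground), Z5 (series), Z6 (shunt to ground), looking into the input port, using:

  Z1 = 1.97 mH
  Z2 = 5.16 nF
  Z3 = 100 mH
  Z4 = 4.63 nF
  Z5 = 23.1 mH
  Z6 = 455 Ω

Step 1 — Angular frequency: ω = 2π·f = 2π·73.6 = 462.4 rad/s.
Step 2 — Component impedances:
  Z1: Z = jωL = j·462.4·0.00197 = 0 + j0.911 Ω
  Z2: Z = 1/(jωC) = -j/(ω·C) = 0 - j4.191e+05 Ω
  Z3: Z = jωL = j·462.4·0.1 = 0 + j46.24 Ω
  Z4: Z = 1/(jωC) = -j/(ω·C) = 0 - j4.67e+05 Ω
  Z5: Z = jωL = j·462.4·0.0231 = 0 + j10.68 Ω
  Z6: Z = R = 455 Ω
Step 3 — Ladder network (open output): work backward from the far end, alternating series and parallel combinations. Z_in = 455.1 + j56.91 Ω = 458.7∠7.1° Ω.

Z = 455.1 + j56.91 Ω = 458.7∠7.1° Ω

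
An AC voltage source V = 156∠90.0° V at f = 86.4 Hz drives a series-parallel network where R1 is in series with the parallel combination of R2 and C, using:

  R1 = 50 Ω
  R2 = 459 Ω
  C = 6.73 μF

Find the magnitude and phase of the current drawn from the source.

Step 1 — Angular frequency: ω = 2π·f = 2π·86.4 = 542.9 rad/s.
Step 2 — Component impedances:
  R1: Z = R = 50 Ω
  R2: Z = R = 459 Ω
  C: Z = 1/(jωC) = -j/(ω·C) = 0 - j273.7 Ω
Step 3 — Parallel branch: R2 || C = 1/(1/R2 + 1/C) = 120.4 - j201.9 Ω.
Step 4 — Series with R1: Z_total = R1 + (R2 || C) = 170.4 - j201.9 Ω = 264.2∠-49.8° Ω.
Step 5 — Source phasor: V = 156∠90.0° V = 0 + j156 V.
Step 6 — Ohm's law: I = V / Z_total = (0 + j156) / (170.4 - j201.9) = -0.4512 + j0.3808 A.
Step 7 — Convert to polar: |I| = 0.5904 A, ∠I = 139.8°.

I = 0.5904∠139.8° A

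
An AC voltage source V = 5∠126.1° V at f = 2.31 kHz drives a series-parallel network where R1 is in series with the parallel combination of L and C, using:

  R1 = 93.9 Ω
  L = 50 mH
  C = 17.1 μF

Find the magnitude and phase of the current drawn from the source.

Step 1 — Angular frequency: ω = 2π·f = 2π·2310 = 1.451e+04 rad/s.
Step 2 — Component impedances:
  R1: Z = R = 93.9 Ω
  L: Z = jωL = j·1.451e+04·0.05 = 0 + j725.7 Ω
  C: Z = 1/(jωC) = -j/(ω·C) = 0 - j4.029 Ω
Step 3 — Parallel branch: L || C = 1/(1/L + 1/C) = 0 - j4.052 Ω.
Step 4 — Series with R1: Z_total = R1 + (L || C) = 93.9 - j4.052 Ω = 93.99∠-2.5° Ω.
Step 5 — Source phasor: V = 5∠126.1° V = -2.946 + j4.04 V.
Step 6 — Ohm's law: I = V / Z_total = (-2.946 + j4.04) / (93.9 - j4.052) = -0.03317 + j0.04159 A.
Step 7 — Convert to polar: |I| = 0.0532 A, ∠I = 128.6°.

I = 0.0532∠128.6° A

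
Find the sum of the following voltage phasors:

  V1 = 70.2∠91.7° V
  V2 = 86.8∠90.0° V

Step 1 — Convert each phasor to rectangular form:
  V1 = 70.2·(cos(91.7°) + j·sin(91.7°)) = -2.083 + j70.17 V
  V2 = 86.8·(cos(90.0°) + j·sin(90.0°)) = 0 + j86.8 V
Step 2 — Sum components: V_total = -2.083 + j157 V.
Step 3 — Convert to polar: |V_total| = 157 V, ∠V_total = 90.8°.

V_total = 157∠90.8° V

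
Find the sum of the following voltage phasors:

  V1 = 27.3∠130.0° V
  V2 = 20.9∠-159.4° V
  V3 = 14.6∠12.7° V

Step 1 — Convert each phasor to rectangular form:
  V1 = 27.3·(cos(130.0°) + j·sin(130.0°)) = -17.55 + j20.91 V
  V2 = 20.9·(cos(-159.4°) + j·sin(-159.4°)) = -19.56 - j7.353 V
  V3 = 14.6·(cos(12.7°) + j·sin(12.7°)) = 14.24 + j3.21 V
Step 2 — Sum components: V_total = -22.87 + j16.77 V.
Step 3 — Convert to polar: |V_total| = 28.36 V, ∠V_total = 143.7°.

V_total = 28.36∠143.7° V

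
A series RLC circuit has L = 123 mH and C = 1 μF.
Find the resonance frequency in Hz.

Step 1 — Resonance condition Im(Z)=0 gives ω₀ = 1/√(LC).
Step 2 — ω₀ = 1/√(0.123·1e-06) = 2851 rad/s.
Step 3 — f₀ = ω₀/(2π) = 453.8 Hz.

f₀ = 453.8 Hz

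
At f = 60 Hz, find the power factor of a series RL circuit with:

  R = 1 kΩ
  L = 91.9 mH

Step 1 — Angular frequency: ω = 2π·f = 2π·60 = 377 rad/s.
Step 2 — Component impedances:
  R: Z = R = 1000 Ω
  L: Z = jωL = j·377·0.0919 = 0 + j34.65 Ω
Step 3 — Series combination: Z_total = R + L = 1000 + j34.65 Ω = 1001∠2.0° Ω.
Step 4 — Power factor: PF = cos(φ) = Re(Z)/|Z| = 1000/1000.6 = 0.9994.
Step 5 — Type: Im(Z) = 34.65 ⇒ lagging (phase φ = 2.0°).

PF = 0.9994 (lagging, φ = 2.0°)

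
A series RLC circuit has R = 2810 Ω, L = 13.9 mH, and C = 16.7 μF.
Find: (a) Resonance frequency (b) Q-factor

Step 1 — Resonance condition Im(Z)=0 gives ω₀ = 1/√(LC).
Step 2 — ω₀ = 1/√(0.0139·1.67e-05) = 2076 rad/s.
Step 3 — f₀ = ω₀/(2π) = 330.3 Hz.
Step 4 — Series Q: Q = ω₀L/R = 2076·0.0139/2810 = 0.01027.

(a) f₀ = 330.3 Hz  (b) Q = 0.01027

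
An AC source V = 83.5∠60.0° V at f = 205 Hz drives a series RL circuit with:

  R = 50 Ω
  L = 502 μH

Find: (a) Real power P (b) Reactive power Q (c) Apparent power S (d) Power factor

Step 1 — Angular frequency: ω = 2π·f = 2π·205 = 1288 rad/s.
Step 2 — Component impedances:
  R: Z = R = 50 Ω
  L: Z = jωL = j·1288·0.000502 = 0 + j0.6466 Ω
Step 3 — Series combination: Z_total = R + L = 50 + j0.6466 Ω = 50∠0.7° Ω.
Step 4 — Source phasor: V = 83.5∠60.0° V = 41.75 + j72.31 V.
Step 5 — Current: I = V / Z = 0.8536 + j1.435 A = 1.67∠59.3° A.
Step 6 — Complex power: S = V·I* = 139.4 + j1.803 VA.
Step 7 — Real power: P = Re(S) = 139.4 W.
Step 8 — Reactive power: Q = Im(S) = 1.803 VAR.
Step 9 — Apparent power: |S| = 139.4 VA.
Step 10 — Power factor: PF = P/|S| = 0.9999 (lagging).

(a) P = 139.4 W  (b) Q = 1.803 VAR  (c) S = 139.4 VA  (d) PF = 0.9999 (lagging)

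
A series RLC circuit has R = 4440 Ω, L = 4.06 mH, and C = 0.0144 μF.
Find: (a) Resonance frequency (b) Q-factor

Step 1 — Resonance condition Im(Z)=0 gives ω₀ = 1/√(LC).
Step 2 — ω₀ = 1/√(0.00406·1.44e-08) = 1.308e+05 rad/s.
Step 3 — f₀ = ω₀/(2π) = 2.081e+04 Hz.
Step 4 — Series Q: Q = ω₀L/R = 1.308e+05·0.00406/4440 = 0.1196.

(a) f₀ = 2.081e+04 Hz  (b) Q = 0.1196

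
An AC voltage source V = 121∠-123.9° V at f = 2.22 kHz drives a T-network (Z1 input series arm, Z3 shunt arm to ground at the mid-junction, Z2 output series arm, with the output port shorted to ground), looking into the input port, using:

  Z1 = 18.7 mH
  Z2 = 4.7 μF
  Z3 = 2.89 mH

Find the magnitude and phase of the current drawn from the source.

Step 1 — Angular frequency: ω = 2π·f = 2π·2220 = 1.395e+04 rad/s.
Step 2 — Component impedances:
  Z1: Z = jωL = j·1.395e+04·0.0187 = 0 + j260.8 Ω
  Z2: Z = 1/(jωC) = -j/(ω·C) = 0 - j15.25 Ω
  Z3: Z = jωL = j·1.395e+04·0.00289 = 0 + j40.31 Ω
Step 3 — With the output port shorted to ground, the output series arm Z2 runs from the junction to ground; the shunt arm Z3 also runs from the junction to ground. They appear in parallel: Z3 || Z2 = 0 - j24.54 Ω.
Step 4 — Series with input arm Z1: Z_in = Z1 + (Z3 || Z2) = 0 + j236.3 Ω = 236.3∠90.0° Ω.
Step 5 — Source phasor: V = 121∠-123.9° V = -67.49 - j100.4 V.
Step 6 — Ohm's law: I = V / Z_total = (-67.49 - j100.4) / (0 + j236.3) = -0.425 + j0.2856 A.
Step 7 — Convert to polar: |I| = 0.5121 A, ∠I = 146.1°.

I = 0.5121∠146.1° A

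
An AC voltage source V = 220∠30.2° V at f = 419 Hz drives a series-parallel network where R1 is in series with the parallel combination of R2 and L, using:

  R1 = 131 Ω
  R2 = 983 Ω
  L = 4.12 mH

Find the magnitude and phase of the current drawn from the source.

Step 1 — Angular frequency: ω = 2π·f = 2π·419 = 2633 rad/s.
Step 2 — Component impedances:
  R1: Z = R = 131 Ω
  R2: Z = R = 983 Ω
  L: Z = jωL = j·2633·0.00412 = 0 + j10.85 Ω
Step 3 — Parallel branch: R2 || L = 1/(1/R2 + 1/L) = 0.1197 + j10.85 Ω.
Step 4 — Series with R1: Z_total = R1 + (R2 || L) = 131.1 + j10.85 Ω = 131.6∠4.7° Ω.
Step 5 — Source phasor: V = 220∠30.2° V = 190.1 + j110.7 V.
Step 6 — Ohm's law: I = V / Z_total = (190.1 + j110.7) / (131.1 + j10.85) = 1.51 + j0.7191 A.
Step 7 — Convert to polar: |I| = 1.672 A, ∠I = 25.5°.

I = 1.672∠25.5° A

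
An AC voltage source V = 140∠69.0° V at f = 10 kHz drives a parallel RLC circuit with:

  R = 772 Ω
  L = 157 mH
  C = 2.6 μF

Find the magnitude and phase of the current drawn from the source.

Step 1 — Angular frequency: ω = 2π·f = 2π·1e+04 = 6.283e+04 rad/s.
Step 2 — Component impedances:
  R: Z = R = 772 Ω
  L: Z = jωL = j·6.283e+04·0.157 = 0 + j9865 Ω
  C: Z = 1/(jωC) = -j/(ω·C) = 0 - j6.121 Ω
Step 3 — Parallel combination: 1/Z_total = 1/R + 1/L + 1/C; Z_total = 0.04859 - j6.125 Ω = 6.125∠-89.5° Ω.
Step 4 — Source phasor: V = 140∠69.0° V = 50.17 + j130.7 V.
Step 5 — Ohm's law: I = V / Z_total = (50.17 + j130.7) / (0.04859 - j6.125) = -21.27 + j8.36 A.
Step 6 — Convert to polar: |I| = 22.86 A, ∠I = 158.5°.

I = 22.86∠158.5° A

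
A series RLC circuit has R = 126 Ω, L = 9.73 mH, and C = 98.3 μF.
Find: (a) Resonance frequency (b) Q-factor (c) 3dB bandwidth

Step 1 — Resonance: ω₀ = 1/√(LC) = 1/√(0.00973·9.83e-05) = 1023 rad/s.
Step 2 — f₀ = ω₀/(2π) = 162.7 Hz.
Step 3 — Series Q: Q = ω₀L/R = 1023·0.00973/126 = 0.07896.
Step 4 — Bandwidth: Δω = ω₀/Q = 1.295e+04 rad/s; BW = Δω/(2π) = 2061 Hz.

(a) f₀ = 162.7 Hz  (b) Q = 0.07896  (c) BW = 2061 Hz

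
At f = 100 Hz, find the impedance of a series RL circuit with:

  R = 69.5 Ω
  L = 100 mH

Step 1 — Angular frequency: ω = 2π·f = 2π·100 = 628.3 rad/s.
Step 2 — Component impedances:
  R: Z = R = 69.5 Ω
  L: Z = jωL = j·628.3·0.1 = 0 + j62.83 Ω
Step 3 — Series combination: Z_total = R + L = 69.5 + j62.83 Ω = 93.69∠42.1° Ω.

Z = 69.5 + j62.83 Ω = 93.69∠42.1° Ω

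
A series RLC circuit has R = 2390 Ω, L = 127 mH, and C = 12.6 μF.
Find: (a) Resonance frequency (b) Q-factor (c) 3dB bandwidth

Step 1 — Resonance: ω₀ = 1/√(LC) = 1/√(0.127·1.26e-05) = 790.5 rad/s.
Step 2 — f₀ = ω₀/(2π) = 125.8 Hz.
Step 3 — Series Q: Q = ω₀L/R = 790.5·0.127/2390 = 0.04201.
Step 4 — Bandwidth: Δω = ω₀/Q = 1.882e+04 rad/s; BW = Δω/(2π) = 2995 Hz.

(a) f₀ = 125.8 Hz  (b) Q = 0.04201  (c) BW = 2995 Hz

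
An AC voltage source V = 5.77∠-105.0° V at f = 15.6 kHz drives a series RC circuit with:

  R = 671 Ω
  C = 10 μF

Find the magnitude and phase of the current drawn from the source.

Step 1 — Angular frequency: ω = 2π·f = 2π·1.56e+04 = 9.802e+04 rad/s.
Step 2 — Component impedances:
  R: Z = R = 671 Ω
  C: Z = 1/(jωC) = -j/(ω·C) = 0 - j1.02 Ω
Step 3 — Series combination: Z_total = R + C = 671 - j1.02 Ω = 671∠-0.1° Ω.
Step 4 — Source phasor: V = 5.77∠-105.0° V = -1.493 - j5.573 V.
Step 5 — Ohm's law: I = V / Z_total = (-1.493 - j5.573) / (671 - j1.02) = -0.002213 - j0.008309 A.
Step 6 — Convert to polar: |I| = 0.008599 A, ∠I = -104.9°.

I = 0.008599∠-104.9° A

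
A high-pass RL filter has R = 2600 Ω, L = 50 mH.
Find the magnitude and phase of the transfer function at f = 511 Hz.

Step 1 — Angular frequency: ω = 2π·511 = 3211 rad/s.
Step 2 — Transfer function: H(jω) = jωL/(R + jωL).
Step 3 — Numerator jωL = j·160.5; denominator R + jωL = 2600 + j160.5.
Step 4 — H = 0.003798 + j0.06151.
Step 5 — Magnitude: |H| = 0.06163 (-24.2 dB); phase: φ = 86.5°.

|H| = 0.06163 (-24.2 dB), φ = 86.5°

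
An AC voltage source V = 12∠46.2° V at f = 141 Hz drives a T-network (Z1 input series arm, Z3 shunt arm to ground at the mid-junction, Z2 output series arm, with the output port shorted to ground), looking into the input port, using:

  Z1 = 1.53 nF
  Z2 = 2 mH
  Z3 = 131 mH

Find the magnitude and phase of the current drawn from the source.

Step 1 — Angular frequency: ω = 2π·f = 2π·141 = 885.9 rad/s.
Step 2 — Component impedances:
  Z1: Z = 1/(jωC) = -j/(ω·C) = 0 - j7.378e+05 Ω
  Z2: Z = jωL = j·885.9·0.002 = 0 + j1.772 Ω
  Z3: Z = jωL = j·885.9·0.131 = 0 + j116.1 Ω
Step 3 — With the output port shorted to ground, the output series arm Z2 runs from the junction to ground; the shunt arm Z3 also runs from the junction to ground. They appear in parallel: Z3 || Z2 = 0 + j1.745 Ω.
Step 4 — Series with input arm Z1: Z_in = Z1 + (Z3 || Z2) = 0 - j7.377e+05 Ω = 7.377e+05∠-90.0° Ω.
Step 5 — Source phasor: V = 12∠46.2° V = 8.306 + j8.661 V.
Step 6 — Ohm's law: I = V / Z_total = (8.306 + j8.661) / (0 - j7.377e+05) = -1.174e-05 + j1.126e-05 A.
Step 7 — Convert to polar: |I| = 1.627e-05 A, ∠I = 136.2°.

I = 1.627e-05∠136.2° A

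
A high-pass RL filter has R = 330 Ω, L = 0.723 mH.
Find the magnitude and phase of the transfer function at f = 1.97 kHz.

Step 1 — Angular frequency: ω = 2π·1970 = 1.238e+04 rad/s.
Step 2 — Transfer function: H(jω) = jωL/(R + jωL).
Step 3 — Numerator jωL = j·8.949; denominator R + jωL = 330 + j8.949.
Step 4 — H = 0.0007349 + j0.0271.
Step 5 — Magnitude: |H| = 0.02711 (-31.3 dB); phase: φ = 88.4°.

|H| = 0.02711 (-31.3 dB), φ = 88.4°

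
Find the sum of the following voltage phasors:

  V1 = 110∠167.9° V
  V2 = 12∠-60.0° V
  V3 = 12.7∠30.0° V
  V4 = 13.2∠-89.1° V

Step 1 — Convert each phasor to rectangular form:
  V1 = 110·(cos(167.9°) + j·sin(167.9°)) = -107.6 + j23.06 V
  V2 = 12·(cos(-60.0°) + j·sin(-60.0°)) = 6 - j10.39 V
  V3 = 12.7·(cos(30.0°) + j·sin(30.0°)) = 11 + j6.35 V
  V4 = 13.2·(cos(-89.1°) + j·sin(-89.1°)) = 0.2073 - j13.2 V
Step 2 — Sum components: V_total = -90.35 + j5.817 V.
Step 3 — Convert to polar: |V_total| = 90.54 V, ∠V_total = 176.3°.

V_total = 90.54∠176.3° V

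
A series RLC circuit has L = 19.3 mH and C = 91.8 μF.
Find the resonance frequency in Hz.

Step 1 — Resonance condition Im(Z)=0 gives ω₀ = 1/√(LC).
Step 2 — ω₀ = 1/√(0.0193·9.18e-05) = 751.3 rad/s.
Step 3 — f₀ = ω₀/(2π) = 119.6 Hz.

f₀ = 119.6 Hz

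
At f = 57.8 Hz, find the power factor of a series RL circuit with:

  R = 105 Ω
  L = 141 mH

Step 1 — Angular frequency: ω = 2π·f = 2π·57.8 = 363.2 rad/s.
Step 2 — Component impedances:
  R: Z = R = 105 Ω
  L: Z = jωL = j·363.2·0.141 = 0 + j51.21 Ω
Step 3 — Series combination: Z_total = R + L = 105 + j51.21 Ω = 116.8∠26.0° Ω.
Step 4 — Power factor: PF = cos(φ) = Re(Z)/|Z| = 105/116.82 = 0.8988.
Step 5 — Type: Im(Z) = 51.21 ⇒ lagging (phase φ = 26.0°).

PF = 0.8988 (lagging, φ = 26.0°)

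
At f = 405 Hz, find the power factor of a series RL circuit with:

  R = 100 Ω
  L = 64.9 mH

Step 1 — Angular frequency: ω = 2π·f = 2π·405 = 2545 rad/s.
Step 2 — Component impedances:
  R: Z = R = 100 Ω
  L: Z = jωL = j·2545·0.0649 = 0 + j165.2 Ω
Step 3 — Series combination: Z_total = R + L = 100 + j165.2 Ω = 193.1∠58.8° Ω.
Step 4 — Power factor: PF = cos(φ) = Re(Z)/|Z| = 100/193.066 = 0.518.
Step 5 — Type: Im(Z) = 165.2 ⇒ lagging (phase φ = 58.8°).

PF = 0.518 (lagging, φ = 58.8°)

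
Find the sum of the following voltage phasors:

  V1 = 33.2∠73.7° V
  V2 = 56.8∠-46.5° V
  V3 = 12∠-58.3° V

Step 1 — Convert each phasor to rectangular form:
  V1 = 33.2·(cos(73.7°) + j·sin(73.7°)) = 9.318 + j31.87 V
  V2 = 56.8·(cos(-46.5°) + j·sin(-46.5°)) = 39.1 - j41.2 V
  V3 = 12·(cos(-58.3°) + j·sin(-58.3°)) = 6.306 - j10.21 V
Step 2 — Sum components: V_total = 54.72 - j19.55 V.
Step 3 — Convert to polar: |V_total| = 58.11 V, ∠V_total = -19.7°.

V_total = 58.11∠-19.7° V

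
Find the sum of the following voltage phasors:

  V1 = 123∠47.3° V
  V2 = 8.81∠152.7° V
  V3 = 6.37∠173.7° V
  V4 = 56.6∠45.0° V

Step 1 — Convert each phasor to rectangular form:
  V1 = 123·(cos(47.3°) + j·sin(47.3°)) = 83.41 + j90.39 V
  V2 = 8.81·(cos(152.7°) + j·sin(152.7°)) = -7.829 + j4.041 V
  V3 = 6.37·(cos(173.7°) + j·sin(173.7°)) = -6.332 + j0.699 V
  V4 = 56.6·(cos(45.0°) + j·sin(45.0°)) = 40.02 + j40.02 V
Step 2 — Sum components: V_total = 109.3 + j135.2 V.
Step 3 — Convert to polar: |V_total| = 173.8 V, ∠V_total = 51.0°.

V_total = 173.8∠51.0° V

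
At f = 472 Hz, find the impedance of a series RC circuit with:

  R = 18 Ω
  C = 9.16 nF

Step 1 — Angular frequency: ω = 2π·f = 2π·472 = 2966 rad/s.
Step 2 — Component impedances:
  R: Z = R = 18 Ω
  C: Z = 1/(jωC) = -j/(ω·C) = 0 - j3.681e+04 Ω
Step 3 — Series combination: Z_total = R + C = 18 - j3.681e+04 Ω = 3.681e+04∠-90.0° Ω.

Z = 18 - j3.681e+04 Ω = 3.681e+04∠-90.0° Ω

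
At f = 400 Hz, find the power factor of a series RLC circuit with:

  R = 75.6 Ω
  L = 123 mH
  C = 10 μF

Step 1 — Angular frequency: ω = 2π·f = 2π·400 = 2513 rad/s.
Step 2 — Component impedances:
  R: Z = R = 75.6 Ω
  L: Z = jωL = j·2513·0.123 = 0 + j309.1 Ω
  C: Z = 1/(jωC) = -j/(ω·C) = 0 - j39.79 Ω
Step 3 — Series combination: Z_total = R + L + C = 75.6 + j269.3 Ω = 279.8∠74.3° Ω.
Step 4 — Power factor: PF = cos(φ) = Re(Z)/|Z| = 75.6/279.8 = 0.2702.
Step 5 — Type: Im(Z) = 269.3 ⇒ lagging (phase φ = 74.3°).

PF = 0.2702 (lagging, φ = 74.3°)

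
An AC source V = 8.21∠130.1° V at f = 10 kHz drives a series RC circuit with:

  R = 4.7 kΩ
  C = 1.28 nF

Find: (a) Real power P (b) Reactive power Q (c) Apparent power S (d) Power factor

Step 1 — Angular frequency: ω = 2π·f = 2π·1e+04 = 6.283e+04 rad/s.
Step 2 — Component impedances:
  R: Z = R = 4700 Ω
  C: Z = 1/(jωC) = -j/(ω·C) = 0 - j1.243e+04 Ω
Step 3 — Series combination: Z_total = R + C = 4700 - j1.243e+04 Ω = 1.329e+04∠-69.3° Ω.
Step 4 — Source phasor: V = 8.21∠130.1° V = -5.288 + j6.28 V.
Step 5 — Current: I = V / Z = -0.0005826 - j0.0002051 A = 0.0006176∠-160.6° A.
Step 6 — Complex power: S = V·I* = 0.001793 - j0.004743 VA.
Step 7 — Real power: P = Re(S) = 0.001793 W.
Step 8 — Reactive power: Q = Im(S) = -0.004743 VAR.
Step 9 — Apparent power: |S| = 0.005071 VA.
Step 10 — Power factor: PF = P/|S| = 0.3536 (leading).

(a) P = 0.001793 W  (b) Q = -0.004743 VAR  (c) S = 0.005071 VA  (d) PF = 0.3536 (leading)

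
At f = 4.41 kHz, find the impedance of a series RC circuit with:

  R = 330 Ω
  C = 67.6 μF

Step 1 — Angular frequency: ω = 2π·f = 2π·4410 = 2.771e+04 rad/s.
Step 2 — Component impedances:
  R: Z = R = 330 Ω
  C: Z = 1/(jωC) = -j/(ω·C) = 0 - j0.5339 Ω
Step 3 — Series combination: Z_total = R + C = 330 - j0.5339 Ω = 330∠-0.1° Ω.

Z = 330 - j0.5339 Ω = 330∠-0.1° Ω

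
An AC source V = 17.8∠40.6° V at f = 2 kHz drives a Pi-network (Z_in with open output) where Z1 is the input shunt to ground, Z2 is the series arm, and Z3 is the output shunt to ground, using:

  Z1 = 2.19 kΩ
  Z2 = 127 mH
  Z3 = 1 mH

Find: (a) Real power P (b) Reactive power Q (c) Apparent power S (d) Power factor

Step 1 — Angular frequency: ω = 2π·f = 2π·2000 = 1.257e+04 rad/s.
Step 2 — Component impedances:
  Z1: Z = R = 2190 Ω
  Z2: Z = jωL = j·1.257e+04·0.127 = 0 + j1596 Ω
  Z3: Z = jωL = j·1.257e+04·0.001 = 0 + j12.57 Ω
Step 3 — With open output, the series arm Z2 and the output shunt Z3 appear in series to ground: Z2 + Z3 = 0 + j1608 Ω.
Step 4 — Parallel with input shunt Z1: Z_in = Z1 || (Z2 + Z3) = 767.4 + j1045 Ω = 1296∠53.7° Ω.
Step 5 — Source phasor: V = 17.8∠40.6° V = 13.52 + j11.58 V.
Step 6 — Current: I = V / Z = 0.01337 - j0.003113 A = 0.01373∠-13.1° A.
Step 7 — Complex power: S = V·I* = 0.1447 + j0.197 VA.
Step 8 — Real power: P = Re(S) = 0.1447 W.
Step 9 — Reactive power: Q = Im(S) = 0.197 VAR.
Step 10 — Apparent power: |S| = 0.2444 VA.
Step 11 — Power factor: PF = P/|S| = 0.592 (lagging).

(a) P = 0.1447 W  (b) Q = 0.197 VAR  (c) S = 0.2444 VA  (d) PF = 0.592 (lagging)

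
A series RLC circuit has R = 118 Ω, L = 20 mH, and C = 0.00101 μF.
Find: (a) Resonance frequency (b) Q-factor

Step 1 — Resonance condition Im(Z)=0 gives ω₀ = 1/√(LC).
Step 2 — ω₀ = 1/√(0.02·1.01e-09) = 2.225e+05 rad/s.
Step 3 — f₀ = ω₀/(2π) = 3.541e+04 Hz.
Step 4 — Series Q: Q = ω₀L/R = 2.225e+05·0.02/118 = 37.71.

(a) f₀ = 3.541e+04 Hz  (b) Q = 37.71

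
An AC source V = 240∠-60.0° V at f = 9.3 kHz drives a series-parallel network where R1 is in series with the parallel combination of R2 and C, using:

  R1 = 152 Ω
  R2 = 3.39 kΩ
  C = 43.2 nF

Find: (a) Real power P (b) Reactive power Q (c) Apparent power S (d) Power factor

Step 1 — Angular frequency: ω = 2π·f = 2π·9300 = 5.843e+04 rad/s.
Step 2 — Component impedances:
  R1: Z = R = 152 Ω
  R2: Z = R = 3390 Ω
  C: Z = 1/(jωC) = -j/(ω·C) = 0 - j396.1 Ω
Step 3 — Parallel branch: R2 || C = 1/(1/R2 + 1/C) = 45.67 - j390.8 Ω.
Step 4 — Series with R1: Z_total = R1 + (R2 || C) = 197.7 - j390.8 Ω = 438∠-63.2° Ω.
Step 5 — Source phasor: V = 240∠-60.0° V = 120 - j207.8 V.
Step 6 — Current: I = V / Z = 0.5472 + j0.0303 A = 0.548∠3.2° A.
Step 7 — Complex power: S = V·I* = 59.36 - j117.4 VA.
Step 8 — Real power: P = Re(S) = 59.36 W.
Step 9 — Reactive power: Q = Im(S) = -117.4 VAR.
Step 10 — Apparent power: |S| = 131.5 VA.
Step 11 — Power factor: PF = P/|S| = 0.4513 (leading).

(a) P = 59.36 W  (b) Q = -117.4 VAR  (c) S = 131.5 VA  (d) PF = 0.4513 (leading)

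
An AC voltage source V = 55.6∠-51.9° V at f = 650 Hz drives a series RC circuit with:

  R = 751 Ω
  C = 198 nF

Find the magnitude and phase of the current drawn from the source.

Step 1 — Angular frequency: ω = 2π·f = 2π·650 = 4084 rad/s.
Step 2 — Component impedances:
  R: Z = R = 751 Ω
  C: Z = 1/(jωC) = -j/(ω·C) = 0 - j1237 Ω
Step 3 — Series combination: Z_total = R + C = 751 - j1237 Ω = 1447∠-58.7° Ω.
Step 4 — Source phasor: V = 55.6∠-51.9° V = 34.31 - j43.75 V.
Step 5 — Ohm's law: I = V / Z_total = (34.31 - j43.75) / (751 - j1237) = 0.03816 + j0.00457 A.
Step 6 — Convert to polar: |I| = 0.03843 A, ∠I = 6.8°.

I = 0.03843∠6.8° A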